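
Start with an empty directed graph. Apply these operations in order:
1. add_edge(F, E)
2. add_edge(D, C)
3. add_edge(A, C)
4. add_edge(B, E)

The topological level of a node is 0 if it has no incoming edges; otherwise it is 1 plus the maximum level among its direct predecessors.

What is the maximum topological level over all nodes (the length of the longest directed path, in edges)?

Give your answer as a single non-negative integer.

Op 1: add_edge(F, E). Edges now: 1
Op 2: add_edge(D, C). Edges now: 2
Op 3: add_edge(A, C). Edges now: 3
Op 4: add_edge(B, E). Edges now: 4
Compute levels (Kahn BFS):
  sources (in-degree 0): A, B, D, F
  process A: level=0
    A->C: in-degree(C)=1, level(C)>=1
  process B: level=0
    B->E: in-degree(E)=1, level(E)>=1
  process D: level=0
    D->C: in-degree(C)=0, level(C)=1, enqueue
  process F: level=0
    F->E: in-degree(E)=0, level(E)=1, enqueue
  process C: level=1
  process E: level=1
All levels: A:0, B:0, C:1, D:0, E:1, F:0
max level = 1

Answer: 1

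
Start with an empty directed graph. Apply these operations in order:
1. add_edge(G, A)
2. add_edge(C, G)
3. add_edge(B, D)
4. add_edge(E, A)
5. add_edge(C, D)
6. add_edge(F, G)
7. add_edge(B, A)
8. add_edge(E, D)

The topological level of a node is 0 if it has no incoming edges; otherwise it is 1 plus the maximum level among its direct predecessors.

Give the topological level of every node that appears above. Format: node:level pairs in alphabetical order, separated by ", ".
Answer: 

Answer: A:2, B:0, C:0, D:1, E:0, F:0, G:1

Derivation:
Op 1: add_edge(G, A). Edges now: 1
Op 2: add_edge(C, G). Edges now: 2
Op 3: add_edge(B, D). Edges now: 3
Op 4: add_edge(E, A). Edges now: 4
Op 5: add_edge(C, D). Edges now: 5
Op 6: add_edge(F, G). Edges now: 6
Op 7: add_edge(B, A). Edges now: 7
Op 8: add_edge(E, D). Edges now: 8
Compute levels (Kahn BFS):
  sources (in-degree 0): B, C, E, F
  process B: level=0
    B->A: in-degree(A)=2, level(A)>=1
    B->D: in-degree(D)=2, level(D)>=1
  process C: level=0
    C->D: in-degree(D)=1, level(D)>=1
    C->G: in-degree(G)=1, level(G)>=1
  process E: level=0
    E->A: in-degree(A)=1, level(A)>=1
    E->D: in-degree(D)=0, level(D)=1, enqueue
  process F: level=0
    F->G: in-degree(G)=0, level(G)=1, enqueue
  process D: level=1
  process G: level=1
    G->A: in-degree(A)=0, level(A)=2, enqueue
  process A: level=2
All levels: A:2, B:0, C:0, D:1, E:0, F:0, G:1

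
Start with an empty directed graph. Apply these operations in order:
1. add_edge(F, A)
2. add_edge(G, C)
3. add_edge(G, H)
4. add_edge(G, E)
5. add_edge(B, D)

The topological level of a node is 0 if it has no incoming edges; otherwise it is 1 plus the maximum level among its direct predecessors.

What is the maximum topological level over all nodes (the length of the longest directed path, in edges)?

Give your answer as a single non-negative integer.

Op 1: add_edge(F, A). Edges now: 1
Op 2: add_edge(G, C). Edges now: 2
Op 3: add_edge(G, H). Edges now: 3
Op 4: add_edge(G, E). Edges now: 4
Op 5: add_edge(B, D). Edges now: 5
Compute levels (Kahn BFS):
  sources (in-degree 0): B, F, G
  process B: level=0
    B->D: in-degree(D)=0, level(D)=1, enqueue
  process F: level=0
    F->A: in-degree(A)=0, level(A)=1, enqueue
  process G: level=0
    G->C: in-degree(C)=0, level(C)=1, enqueue
    G->E: in-degree(E)=0, level(E)=1, enqueue
    G->H: in-degree(H)=0, level(H)=1, enqueue
  process D: level=1
  process A: level=1
  process C: level=1
  process E: level=1
  process H: level=1
All levels: A:1, B:0, C:1, D:1, E:1, F:0, G:0, H:1
max level = 1

Answer: 1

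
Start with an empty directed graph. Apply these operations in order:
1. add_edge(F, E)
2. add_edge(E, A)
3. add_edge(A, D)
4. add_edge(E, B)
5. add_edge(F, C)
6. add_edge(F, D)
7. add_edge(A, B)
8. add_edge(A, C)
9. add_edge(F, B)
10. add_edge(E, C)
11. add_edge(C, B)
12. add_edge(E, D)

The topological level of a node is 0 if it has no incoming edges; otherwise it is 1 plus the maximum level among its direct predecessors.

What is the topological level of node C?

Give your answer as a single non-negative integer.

Answer: 3

Derivation:
Op 1: add_edge(F, E). Edges now: 1
Op 2: add_edge(E, A). Edges now: 2
Op 3: add_edge(A, D). Edges now: 3
Op 4: add_edge(E, B). Edges now: 4
Op 5: add_edge(F, C). Edges now: 5
Op 6: add_edge(F, D). Edges now: 6
Op 7: add_edge(A, B). Edges now: 7
Op 8: add_edge(A, C). Edges now: 8
Op 9: add_edge(F, B). Edges now: 9
Op 10: add_edge(E, C). Edges now: 10
Op 11: add_edge(C, B). Edges now: 11
Op 12: add_edge(E, D). Edges now: 12
Compute levels (Kahn BFS):
  sources (in-degree 0): F
  process F: level=0
    F->B: in-degree(B)=3, level(B)>=1
    F->C: in-degree(C)=2, level(C)>=1
    F->D: in-degree(D)=2, level(D)>=1
    F->E: in-degree(E)=0, level(E)=1, enqueue
  process E: level=1
    E->A: in-degree(A)=0, level(A)=2, enqueue
    E->B: in-degree(B)=2, level(B)>=2
    E->C: in-degree(C)=1, level(C)>=2
    E->D: in-degree(D)=1, level(D)>=2
  process A: level=2
    A->B: in-degree(B)=1, level(B)>=3
    A->C: in-degree(C)=0, level(C)=3, enqueue
    A->D: in-degree(D)=0, level(D)=3, enqueue
  process C: level=3
    C->B: in-degree(B)=0, level(B)=4, enqueue
  process D: level=3
  process B: level=4
All levels: A:2, B:4, C:3, D:3, E:1, F:0
level(C) = 3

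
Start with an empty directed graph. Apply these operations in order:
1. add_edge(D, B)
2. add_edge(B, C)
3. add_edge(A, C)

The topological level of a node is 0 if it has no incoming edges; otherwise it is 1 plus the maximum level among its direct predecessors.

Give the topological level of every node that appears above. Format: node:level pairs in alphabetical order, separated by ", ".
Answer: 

Answer: A:0, B:1, C:2, D:0

Derivation:
Op 1: add_edge(D, B). Edges now: 1
Op 2: add_edge(B, C). Edges now: 2
Op 3: add_edge(A, C). Edges now: 3
Compute levels (Kahn BFS):
  sources (in-degree 0): A, D
  process A: level=0
    A->C: in-degree(C)=1, level(C)>=1
  process D: level=0
    D->B: in-degree(B)=0, level(B)=1, enqueue
  process B: level=1
    B->C: in-degree(C)=0, level(C)=2, enqueue
  process C: level=2
All levels: A:0, B:1, C:2, D:0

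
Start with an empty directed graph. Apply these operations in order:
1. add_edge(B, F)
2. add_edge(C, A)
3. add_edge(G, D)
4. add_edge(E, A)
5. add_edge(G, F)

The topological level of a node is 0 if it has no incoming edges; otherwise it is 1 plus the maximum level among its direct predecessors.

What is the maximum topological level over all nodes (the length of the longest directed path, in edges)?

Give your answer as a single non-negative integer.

Op 1: add_edge(B, F). Edges now: 1
Op 2: add_edge(C, A). Edges now: 2
Op 3: add_edge(G, D). Edges now: 3
Op 4: add_edge(E, A). Edges now: 4
Op 5: add_edge(G, F). Edges now: 5
Compute levels (Kahn BFS):
  sources (in-degree 0): B, C, E, G
  process B: level=0
    B->F: in-degree(F)=1, level(F)>=1
  process C: level=0
    C->A: in-degree(A)=1, level(A)>=1
  process E: level=0
    E->A: in-degree(A)=0, level(A)=1, enqueue
  process G: level=0
    G->D: in-degree(D)=0, level(D)=1, enqueue
    G->F: in-degree(F)=0, level(F)=1, enqueue
  process A: level=1
  process D: level=1
  process F: level=1
All levels: A:1, B:0, C:0, D:1, E:0, F:1, G:0
max level = 1

Answer: 1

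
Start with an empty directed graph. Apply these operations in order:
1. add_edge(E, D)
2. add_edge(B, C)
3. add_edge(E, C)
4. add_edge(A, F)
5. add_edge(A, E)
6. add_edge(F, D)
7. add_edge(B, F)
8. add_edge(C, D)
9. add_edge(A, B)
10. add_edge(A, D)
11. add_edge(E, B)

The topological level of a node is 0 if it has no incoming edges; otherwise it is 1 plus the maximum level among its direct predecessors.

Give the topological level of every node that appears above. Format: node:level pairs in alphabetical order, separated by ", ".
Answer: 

Op 1: add_edge(E, D). Edges now: 1
Op 2: add_edge(B, C). Edges now: 2
Op 3: add_edge(E, C). Edges now: 3
Op 4: add_edge(A, F). Edges now: 4
Op 5: add_edge(A, E). Edges now: 5
Op 6: add_edge(F, D). Edges now: 6
Op 7: add_edge(B, F). Edges now: 7
Op 8: add_edge(C, D). Edges now: 8
Op 9: add_edge(A, B). Edges now: 9
Op 10: add_edge(A, D). Edges now: 10
Op 11: add_edge(E, B). Edges now: 11
Compute levels (Kahn BFS):
  sources (in-degree 0): A
  process A: level=0
    A->B: in-degree(B)=1, level(B)>=1
    A->D: in-degree(D)=3, level(D)>=1
    A->E: in-degree(E)=0, level(E)=1, enqueue
    A->F: in-degree(F)=1, level(F)>=1
  process E: level=1
    E->B: in-degree(B)=0, level(B)=2, enqueue
    E->C: in-degree(C)=1, level(C)>=2
    E->D: in-degree(D)=2, level(D)>=2
  process B: level=2
    B->C: in-degree(C)=0, level(C)=3, enqueue
    B->F: in-degree(F)=0, level(F)=3, enqueue
  process C: level=3
    C->D: in-degree(D)=1, level(D)>=4
  process F: level=3
    F->D: in-degree(D)=0, level(D)=4, enqueue
  process D: level=4
All levels: A:0, B:2, C:3, D:4, E:1, F:3

Answer: A:0, B:2, C:3, D:4, E:1, F:3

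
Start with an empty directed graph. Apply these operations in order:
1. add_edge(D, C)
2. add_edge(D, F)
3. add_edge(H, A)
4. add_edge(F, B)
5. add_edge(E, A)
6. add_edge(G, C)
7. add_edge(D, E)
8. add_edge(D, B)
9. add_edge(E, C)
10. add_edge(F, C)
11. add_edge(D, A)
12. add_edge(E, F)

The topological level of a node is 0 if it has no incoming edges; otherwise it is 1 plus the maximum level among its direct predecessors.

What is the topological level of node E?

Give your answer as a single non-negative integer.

Answer: 1

Derivation:
Op 1: add_edge(D, C). Edges now: 1
Op 2: add_edge(D, F). Edges now: 2
Op 3: add_edge(H, A). Edges now: 3
Op 4: add_edge(F, B). Edges now: 4
Op 5: add_edge(E, A). Edges now: 5
Op 6: add_edge(G, C). Edges now: 6
Op 7: add_edge(D, E). Edges now: 7
Op 8: add_edge(D, B). Edges now: 8
Op 9: add_edge(E, C). Edges now: 9
Op 10: add_edge(F, C). Edges now: 10
Op 11: add_edge(D, A). Edges now: 11
Op 12: add_edge(E, F). Edges now: 12
Compute levels (Kahn BFS):
  sources (in-degree 0): D, G, H
  process D: level=0
    D->A: in-degree(A)=2, level(A)>=1
    D->B: in-degree(B)=1, level(B)>=1
    D->C: in-degree(C)=3, level(C)>=1
    D->E: in-degree(E)=0, level(E)=1, enqueue
    D->F: in-degree(F)=1, level(F)>=1
  process G: level=0
    G->C: in-degree(C)=2, level(C)>=1
  process H: level=0
    H->A: in-degree(A)=1, level(A)>=1
  process E: level=1
    E->A: in-degree(A)=0, level(A)=2, enqueue
    E->C: in-degree(C)=1, level(C)>=2
    E->F: in-degree(F)=0, level(F)=2, enqueue
  process A: level=2
  process F: level=2
    F->B: in-degree(B)=0, level(B)=3, enqueue
    F->C: in-degree(C)=0, level(C)=3, enqueue
  process B: level=3
  process C: level=3
All levels: A:2, B:3, C:3, D:0, E:1, F:2, G:0, H:0
level(E) = 1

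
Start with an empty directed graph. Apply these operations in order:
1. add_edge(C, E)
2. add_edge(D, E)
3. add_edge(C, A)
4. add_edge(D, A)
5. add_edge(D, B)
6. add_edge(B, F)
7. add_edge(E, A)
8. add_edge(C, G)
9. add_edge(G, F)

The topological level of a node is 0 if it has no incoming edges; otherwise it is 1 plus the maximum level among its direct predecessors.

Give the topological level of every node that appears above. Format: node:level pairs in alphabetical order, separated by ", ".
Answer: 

Op 1: add_edge(C, E). Edges now: 1
Op 2: add_edge(D, E). Edges now: 2
Op 3: add_edge(C, A). Edges now: 3
Op 4: add_edge(D, A). Edges now: 4
Op 5: add_edge(D, B). Edges now: 5
Op 6: add_edge(B, F). Edges now: 6
Op 7: add_edge(E, A). Edges now: 7
Op 8: add_edge(C, G). Edges now: 8
Op 9: add_edge(G, F). Edges now: 9
Compute levels (Kahn BFS):
  sources (in-degree 0): C, D
  process C: level=0
    C->A: in-degree(A)=2, level(A)>=1
    C->E: in-degree(E)=1, level(E)>=1
    C->G: in-degree(G)=0, level(G)=1, enqueue
  process D: level=0
    D->A: in-degree(A)=1, level(A)>=1
    D->B: in-degree(B)=0, level(B)=1, enqueue
    D->E: in-degree(E)=0, level(E)=1, enqueue
  process G: level=1
    G->F: in-degree(F)=1, level(F)>=2
  process B: level=1
    B->F: in-degree(F)=0, level(F)=2, enqueue
  process E: level=1
    E->A: in-degree(A)=0, level(A)=2, enqueue
  process F: level=2
  process A: level=2
All levels: A:2, B:1, C:0, D:0, E:1, F:2, G:1

Answer: A:2, B:1, C:0, D:0, E:1, F:2, G:1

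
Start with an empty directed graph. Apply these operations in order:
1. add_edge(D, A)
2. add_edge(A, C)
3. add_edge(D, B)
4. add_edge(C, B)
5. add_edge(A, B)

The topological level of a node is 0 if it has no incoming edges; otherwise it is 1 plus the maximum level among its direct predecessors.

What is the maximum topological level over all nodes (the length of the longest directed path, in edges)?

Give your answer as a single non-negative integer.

Answer: 3

Derivation:
Op 1: add_edge(D, A). Edges now: 1
Op 2: add_edge(A, C). Edges now: 2
Op 3: add_edge(D, B). Edges now: 3
Op 4: add_edge(C, B). Edges now: 4
Op 5: add_edge(A, B). Edges now: 5
Compute levels (Kahn BFS):
  sources (in-degree 0): D
  process D: level=0
    D->A: in-degree(A)=0, level(A)=1, enqueue
    D->B: in-degree(B)=2, level(B)>=1
  process A: level=1
    A->B: in-degree(B)=1, level(B)>=2
    A->C: in-degree(C)=0, level(C)=2, enqueue
  process C: level=2
    C->B: in-degree(B)=0, level(B)=3, enqueue
  process B: level=3
All levels: A:1, B:3, C:2, D:0
max level = 3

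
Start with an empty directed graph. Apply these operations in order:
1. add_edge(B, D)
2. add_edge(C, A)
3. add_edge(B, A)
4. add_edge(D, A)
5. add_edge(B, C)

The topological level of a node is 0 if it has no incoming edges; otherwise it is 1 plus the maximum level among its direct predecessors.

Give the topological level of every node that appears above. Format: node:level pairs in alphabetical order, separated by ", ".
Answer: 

Op 1: add_edge(B, D). Edges now: 1
Op 2: add_edge(C, A). Edges now: 2
Op 3: add_edge(B, A). Edges now: 3
Op 4: add_edge(D, A). Edges now: 4
Op 5: add_edge(B, C). Edges now: 5
Compute levels (Kahn BFS):
  sources (in-degree 0): B
  process B: level=0
    B->A: in-degree(A)=2, level(A)>=1
    B->C: in-degree(C)=0, level(C)=1, enqueue
    B->D: in-degree(D)=0, level(D)=1, enqueue
  process C: level=1
    C->A: in-degree(A)=1, level(A)>=2
  process D: level=1
    D->A: in-degree(A)=0, level(A)=2, enqueue
  process A: level=2
All levels: A:2, B:0, C:1, D:1

Answer: A:2, B:0, C:1, D:1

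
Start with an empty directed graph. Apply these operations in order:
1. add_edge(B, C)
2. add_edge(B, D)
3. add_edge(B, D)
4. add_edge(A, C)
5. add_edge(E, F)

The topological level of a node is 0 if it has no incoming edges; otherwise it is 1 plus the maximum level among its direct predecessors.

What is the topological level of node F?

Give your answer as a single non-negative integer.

Op 1: add_edge(B, C). Edges now: 1
Op 2: add_edge(B, D). Edges now: 2
Op 3: add_edge(B, D) (duplicate, no change). Edges now: 2
Op 4: add_edge(A, C). Edges now: 3
Op 5: add_edge(E, F). Edges now: 4
Compute levels (Kahn BFS):
  sources (in-degree 0): A, B, E
  process A: level=0
    A->C: in-degree(C)=1, level(C)>=1
  process B: level=0
    B->C: in-degree(C)=0, level(C)=1, enqueue
    B->D: in-degree(D)=0, level(D)=1, enqueue
  process E: level=0
    E->F: in-degree(F)=0, level(F)=1, enqueue
  process C: level=1
  process D: level=1
  process F: level=1
All levels: A:0, B:0, C:1, D:1, E:0, F:1
level(F) = 1

Answer: 1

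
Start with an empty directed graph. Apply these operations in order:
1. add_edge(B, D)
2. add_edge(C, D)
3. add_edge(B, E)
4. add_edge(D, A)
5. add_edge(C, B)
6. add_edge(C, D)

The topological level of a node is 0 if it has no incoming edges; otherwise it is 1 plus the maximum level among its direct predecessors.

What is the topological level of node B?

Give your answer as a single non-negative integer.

Answer: 1

Derivation:
Op 1: add_edge(B, D). Edges now: 1
Op 2: add_edge(C, D). Edges now: 2
Op 3: add_edge(B, E). Edges now: 3
Op 4: add_edge(D, A). Edges now: 4
Op 5: add_edge(C, B). Edges now: 5
Op 6: add_edge(C, D) (duplicate, no change). Edges now: 5
Compute levels (Kahn BFS):
  sources (in-degree 0): C
  process C: level=0
    C->B: in-degree(B)=0, level(B)=1, enqueue
    C->D: in-degree(D)=1, level(D)>=1
  process B: level=1
    B->D: in-degree(D)=0, level(D)=2, enqueue
    B->E: in-degree(E)=0, level(E)=2, enqueue
  process D: level=2
    D->A: in-degree(A)=0, level(A)=3, enqueue
  process E: level=2
  process A: level=3
All levels: A:3, B:1, C:0, D:2, E:2
level(B) = 1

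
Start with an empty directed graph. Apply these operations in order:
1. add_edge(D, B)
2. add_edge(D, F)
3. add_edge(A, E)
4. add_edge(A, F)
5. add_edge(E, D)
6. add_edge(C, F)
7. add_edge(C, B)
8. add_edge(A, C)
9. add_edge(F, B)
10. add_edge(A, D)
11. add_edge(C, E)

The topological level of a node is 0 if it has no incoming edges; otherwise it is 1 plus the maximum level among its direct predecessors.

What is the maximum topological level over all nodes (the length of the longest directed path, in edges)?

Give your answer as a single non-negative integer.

Answer: 5

Derivation:
Op 1: add_edge(D, B). Edges now: 1
Op 2: add_edge(D, F). Edges now: 2
Op 3: add_edge(A, E). Edges now: 3
Op 4: add_edge(A, F). Edges now: 4
Op 5: add_edge(E, D). Edges now: 5
Op 6: add_edge(C, F). Edges now: 6
Op 7: add_edge(C, B). Edges now: 7
Op 8: add_edge(A, C). Edges now: 8
Op 9: add_edge(F, B). Edges now: 9
Op 10: add_edge(A, D). Edges now: 10
Op 11: add_edge(C, E). Edges now: 11
Compute levels (Kahn BFS):
  sources (in-degree 0): A
  process A: level=0
    A->C: in-degree(C)=0, level(C)=1, enqueue
    A->D: in-degree(D)=1, level(D)>=1
    A->E: in-degree(E)=1, level(E)>=1
    A->F: in-degree(F)=2, level(F)>=1
  process C: level=1
    C->B: in-degree(B)=2, level(B)>=2
    C->E: in-degree(E)=0, level(E)=2, enqueue
    C->F: in-degree(F)=1, level(F)>=2
  process E: level=2
    E->D: in-degree(D)=0, level(D)=3, enqueue
  process D: level=3
    D->B: in-degree(B)=1, level(B)>=4
    D->F: in-degree(F)=0, level(F)=4, enqueue
  process F: level=4
    F->B: in-degree(B)=0, level(B)=5, enqueue
  process B: level=5
All levels: A:0, B:5, C:1, D:3, E:2, F:4
max level = 5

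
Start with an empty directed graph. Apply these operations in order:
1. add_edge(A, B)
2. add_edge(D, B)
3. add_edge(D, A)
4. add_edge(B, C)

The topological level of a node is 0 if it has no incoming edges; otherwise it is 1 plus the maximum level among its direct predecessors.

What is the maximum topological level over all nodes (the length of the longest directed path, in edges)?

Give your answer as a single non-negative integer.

Answer: 3

Derivation:
Op 1: add_edge(A, B). Edges now: 1
Op 2: add_edge(D, B). Edges now: 2
Op 3: add_edge(D, A). Edges now: 3
Op 4: add_edge(B, C). Edges now: 4
Compute levels (Kahn BFS):
  sources (in-degree 0): D
  process D: level=0
    D->A: in-degree(A)=0, level(A)=1, enqueue
    D->B: in-degree(B)=1, level(B)>=1
  process A: level=1
    A->B: in-degree(B)=0, level(B)=2, enqueue
  process B: level=2
    B->C: in-degree(C)=0, level(C)=3, enqueue
  process C: level=3
All levels: A:1, B:2, C:3, D:0
max level = 3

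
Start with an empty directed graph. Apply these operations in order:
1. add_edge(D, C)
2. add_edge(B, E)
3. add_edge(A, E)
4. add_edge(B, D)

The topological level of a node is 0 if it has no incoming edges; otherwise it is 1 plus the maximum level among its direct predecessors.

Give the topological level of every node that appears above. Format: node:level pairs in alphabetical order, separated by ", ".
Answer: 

Op 1: add_edge(D, C). Edges now: 1
Op 2: add_edge(B, E). Edges now: 2
Op 3: add_edge(A, E). Edges now: 3
Op 4: add_edge(B, D). Edges now: 4
Compute levels (Kahn BFS):
  sources (in-degree 0): A, B
  process A: level=0
    A->E: in-degree(E)=1, level(E)>=1
  process B: level=0
    B->D: in-degree(D)=0, level(D)=1, enqueue
    B->E: in-degree(E)=0, level(E)=1, enqueue
  process D: level=1
    D->C: in-degree(C)=0, level(C)=2, enqueue
  process E: level=1
  process C: level=2
All levels: A:0, B:0, C:2, D:1, E:1

Answer: A:0, B:0, C:2, D:1, E:1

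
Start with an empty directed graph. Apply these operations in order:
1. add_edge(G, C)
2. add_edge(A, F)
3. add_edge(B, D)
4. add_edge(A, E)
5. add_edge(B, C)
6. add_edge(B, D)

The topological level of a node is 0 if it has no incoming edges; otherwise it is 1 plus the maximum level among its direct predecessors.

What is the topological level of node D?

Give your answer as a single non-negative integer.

Answer: 1

Derivation:
Op 1: add_edge(G, C). Edges now: 1
Op 2: add_edge(A, F). Edges now: 2
Op 3: add_edge(B, D). Edges now: 3
Op 4: add_edge(A, E). Edges now: 4
Op 5: add_edge(B, C). Edges now: 5
Op 6: add_edge(B, D) (duplicate, no change). Edges now: 5
Compute levels (Kahn BFS):
  sources (in-degree 0): A, B, G
  process A: level=0
    A->E: in-degree(E)=0, level(E)=1, enqueue
    A->F: in-degree(F)=0, level(F)=1, enqueue
  process B: level=0
    B->C: in-degree(C)=1, level(C)>=1
    B->D: in-degree(D)=0, level(D)=1, enqueue
  process G: level=0
    G->C: in-degree(C)=0, level(C)=1, enqueue
  process E: level=1
  process F: level=1
  process D: level=1
  process C: level=1
All levels: A:0, B:0, C:1, D:1, E:1, F:1, G:0
level(D) = 1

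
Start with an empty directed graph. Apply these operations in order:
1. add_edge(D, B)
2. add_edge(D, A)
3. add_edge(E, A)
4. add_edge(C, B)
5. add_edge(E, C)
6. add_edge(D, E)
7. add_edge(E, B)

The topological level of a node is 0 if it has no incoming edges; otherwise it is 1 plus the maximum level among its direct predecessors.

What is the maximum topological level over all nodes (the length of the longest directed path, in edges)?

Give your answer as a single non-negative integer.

Answer: 3

Derivation:
Op 1: add_edge(D, B). Edges now: 1
Op 2: add_edge(D, A). Edges now: 2
Op 3: add_edge(E, A). Edges now: 3
Op 4: add_edge(C, B). Edges now: 4
Op 5: add_edge(E, C). Edges now: 5
Op 6: add_edge(D, E). Edges now: 6
Op 7: add_edge(E, B). Edges now: 7
Compute levels (Kahn BFS):
  sources (in-degree 0): D
  process D: level=0
    D->A: in-degree(A)=1, level(A)>=1
    D->B: in-degree(B)=2, level(B)>=1
    D->E: in-degree(E)=0, level(E)=1, enqueue
  process E: level=1
    E->A: in-degree(A)=0, level(A)=2, enqueue
    E->B: in-degree(B)=1, level(B)>=2
    E->C: in-degree(C)=0, level(C)=2, enqueue
  process A: level=2
  process C: level=2
    C->B: in-degree(B)=0, level(B)=3, enqueue
  process B: level=3
All levels: A:2, B:3, C:2, D:0, E:1
max level = 3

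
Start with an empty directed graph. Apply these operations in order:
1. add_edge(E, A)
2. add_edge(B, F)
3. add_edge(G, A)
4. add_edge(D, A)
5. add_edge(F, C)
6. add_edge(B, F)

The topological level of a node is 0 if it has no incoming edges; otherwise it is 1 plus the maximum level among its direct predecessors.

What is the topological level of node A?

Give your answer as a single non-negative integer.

Answer: 1

Derivation:
Op 1: add_edge(E, A). Edges now: 1
Op 2: add_edge(B, F). Edges now: 2
Op 3: add_edge(G, A). Edges now: 3
Op 4: add_edge(D, A). Edges now: 4
Op 5: add_edge(F, C). Edges now: 5
Op 6: add_edge(B, F) (duplicate, no change). Edges now: 5
Compute levels (Kahn BFS):
  sources (in-degree 0): B, D, E, G
  process B: level=0
    B->F: in-degree(F)=0, level(F)=1, enqueue
  process D: level=0
    D->A: in-degree(A)=2, level(A)>=1
  process E: level=0
    E->A: in-degree(A)=1, level(A)>=1
  process G: level=0
    G->A: in-degree(A)=0, level(A)=1, enqueue
  process F: level=1
    F->C: in-degree(C)=0, level(C)=2, enqueue
  process A: level=1
  process C: level=2
All levels: A:1, B:0, C:2, D:0, E:0, F:1, G:0
level(A) = 1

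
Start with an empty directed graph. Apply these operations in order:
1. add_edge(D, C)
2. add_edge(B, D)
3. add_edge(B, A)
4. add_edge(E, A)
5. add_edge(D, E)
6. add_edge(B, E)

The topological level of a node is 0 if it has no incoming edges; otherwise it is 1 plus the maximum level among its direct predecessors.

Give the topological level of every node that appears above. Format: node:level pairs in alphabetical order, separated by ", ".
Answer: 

Op 1: add_edge(D, C). Edges now: 1
Op 2: add_edge(B, D). Edges now: 2
Op 3: add_edge(B, A). Edges now: 3
Op 4: add_edge(E, A). Edges now: 4
Op 5: add_edge(D, E). Edges now: 5
Op 6: add_edge(B, E). Edges now: 6
Compute levels (Kahn BFS):
  sources (in-degree 0): B
  process B: level=0
    B->A: in-degree(A)=1, level(A)>=1
    B->D: in-degree(D)=0, level(D)=1, enqueue
    B->E: in-degree(E)=1, level(E)>=1
  process D: level=1
    D->C: in-degree(C)=0, level(C)=2, enqueue
    D->E: in-degree(E)=0, level(E)=2, enqueue
  process C: level=2
  process E: level=2
    E->A: in-degree(A)=0, level(A)=3, enqueue
  process A: level=3
All levels: A:3, B:0, C:2, D:1, E:2

Answer: A:3, B:0, C:2, D:1, E:2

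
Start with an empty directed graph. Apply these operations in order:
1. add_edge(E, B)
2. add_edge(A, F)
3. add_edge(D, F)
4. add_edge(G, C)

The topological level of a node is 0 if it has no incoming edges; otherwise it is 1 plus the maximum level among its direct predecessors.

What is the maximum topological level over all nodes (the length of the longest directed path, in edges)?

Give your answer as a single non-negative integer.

Answer: 1

Derivation:
Op 1: add_edge(E, B). Edges now: 1
Op 2: add_edge(A, F). Edges now: 2
Op 3: add_edge(D, F). Edges now: 3
Op 4: add_edge(G, C). Edges now: 4
Compute levels (Kahn BFS):
  sources (in-degree 0): A, D, E, G
  process A: level=0
    A->F: in-degree(F)=1, level(F)>=1
  process D: level=0
    D->F: in-degree(F)=0, level(F)=1, enqueue
  process E: level=0
    E->B: in-degree(B)=0, level(B)=1, enqueue
  process G: level=0
    G->C: in-degree(C)=0, level(C)=1, enqueue
  process F: level=1
  process B: level=1
  process C: level=1
All levels: A:0, B:1, C:1, D:0, E:0, F:1, G:0
max level = 1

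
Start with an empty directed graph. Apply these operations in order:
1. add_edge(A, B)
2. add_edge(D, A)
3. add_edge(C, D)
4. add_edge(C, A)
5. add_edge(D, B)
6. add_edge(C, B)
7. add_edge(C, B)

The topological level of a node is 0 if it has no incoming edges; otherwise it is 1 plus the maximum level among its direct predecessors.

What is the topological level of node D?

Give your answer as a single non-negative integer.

Op 1: add_edge(A, B). Edges now: 1
Op 2: add_edge(D, A). Edges now: 2
Op 3: add_edge(C, D). Edges now: 3
Op 4: add_edge(C, A). Edges now: 4
Op 5: add_edge(D, B). Edges now: 5
Op 6: add_edge(C, B). Edges now: 6
Op 7: add_edge(C, B) (duplicate, no change). Edges now: 6
Compute levels (Kahn BFS):
  sources (in-degree 0): C
  process C: level=0
    C->A: in-degree(A)=1, level(A)>=1
    C->B: in-degree(B)=2, level(B)>=1
    C->D: in-degree(D)=0, level(D)=1, enqueue
  process D: level=1
    D->A: in-degree(A)=0, level(A)=2, enqueue
    D->B: in-degree(B)=1, level(B)>=2
  process A: level=2
    A->B: in-degree(B)=0, level(B)=3, enqueue
  process B: level=3
All levels: A:2, B:3, C:0, D:1
level(D) = 1

Answer: 1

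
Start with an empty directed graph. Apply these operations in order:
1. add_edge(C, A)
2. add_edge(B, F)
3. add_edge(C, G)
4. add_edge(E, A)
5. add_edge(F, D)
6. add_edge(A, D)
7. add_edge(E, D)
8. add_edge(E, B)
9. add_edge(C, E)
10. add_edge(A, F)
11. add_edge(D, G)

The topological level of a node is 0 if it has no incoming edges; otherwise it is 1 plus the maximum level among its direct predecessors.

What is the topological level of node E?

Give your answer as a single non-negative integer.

Op 1: add_edge(C, A). Edges now: 1
Op 2: add_edge(B, F). Edges now: 2
Op 3: add_edge(C, G). Edges now: 3
Op 4: add_edge(E, A). Edges now: 4
Op 5: add_edge(F, D). Edges now: 5
Op 6: add_edge(A, D). Edges now: 6
Op 7: add_edge(E, D). Edges now: 7
Op 8: add_edge(E, B). Edges now: 8
Op 9: add_edge(C, E). Edges now: 9
Op 10: add_edge(A, F). Edges now: 10
Op 11: add_edge(D, G). Edges now: 11
Compute levels (Kahn BFS):
  sources (in-degree 0): C
  process C: level=0
    C->A: in-degree(A)=1, level(A)>=1
    C->E: in-degree(E)=0, level(E)=1, enqueue
    C->G: in-degree(G)=1, level(G)>=1
  process E: level=1
    E->A: in-degree(A)=0, level(A)=2, enqueue
    E->B: in-degree(B)=0, level(B)=2, enqueue
    E->D: in-degree(D)=2, level(D)>=2
  process A: level=2
    A->D: in-degree(D)=1, level(D)>=3
    A->F: in-degree(F)=1, level(F)>=3
  process B: level=2
    B->F: in-degree(F)=0, level(F)=3, enqueue
  process F: level=3
    F->D: in-degree(D)=0, level(D)=4, enqueue
  process D: level=4
    D->G: in-degree(G)=0, level(G)=5, enqueue
  process G: level=5
All levels: A:2, B:2, C:0, D:4, E:1, F:3, G:5
level(E) = 1

Answer: 1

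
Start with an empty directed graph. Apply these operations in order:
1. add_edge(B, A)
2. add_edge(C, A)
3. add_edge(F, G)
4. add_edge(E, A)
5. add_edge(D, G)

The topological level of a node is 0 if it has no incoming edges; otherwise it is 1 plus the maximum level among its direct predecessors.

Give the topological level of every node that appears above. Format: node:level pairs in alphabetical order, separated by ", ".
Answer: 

Answer: A:1, B:0, C:0, D:0, E:0, F:0, G:1

Derivation:
Op 1: add_edge(B, A). Edges now: 1
Op 2: add_edge(C, A). Edges now: 2
Op 3: add_edge(F, G). Edges now: 3
Op 4: add_edge(E, A). Edges now: 4
Op 5: add_edge(D, G). Edges now: 5
Compute levels (Kahn BFS):
  sources (in-degree 0): B, C, D, E, F
  process B: level=0
    B->A: in-degree(A)=2, level(A)>=1
  process C: level=0
    C->A: in-degree(A)=1, level(A)>=1
  process D: level=0
    D->G: in-degree(G)=1, level(G)>=1
  process E: level=0
    E->A: in-degree(A)=0, level(A)=1, enqueue
  process F: level=0
    F->G: in-degree(G)=0, level(G)=1, enqueue
  process A: level=1
  process G: level=1
All levels: A:1, B:0, C:0, D:0, E:0, F:0, G:1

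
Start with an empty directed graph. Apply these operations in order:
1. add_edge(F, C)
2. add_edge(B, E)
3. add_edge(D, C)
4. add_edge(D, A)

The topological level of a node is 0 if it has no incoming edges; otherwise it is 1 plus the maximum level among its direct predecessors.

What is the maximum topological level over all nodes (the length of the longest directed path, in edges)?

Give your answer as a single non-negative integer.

Op 1: add_edge(F, C). Edges now: 1
Op 2: add_edge(B, E). Edges now: 2
Op 3: add_edge(D, C). Edges now: 3
Op 4: add_edge(D, A). Edges now: 4
Compute levels (Kahn BFS):
  sources (in-degree 0): B, D, F
  process B: level=0
    B->E: in-degree(E)=0, level(E)=1, enqueue
  process D: level=0
    D->A: in-degree(A)=0, level(A)=1, enqueue
    D->C: in-degree(C)=1, level(C)>=1
  process F: level=0
    F->C: in-degree(C)=0, level(C)=1, enqueue
  process E: level=1
  process A: level=1
  process C: level=1
All levels: A:1, B:0, C:1, D:0, E:1, F:0
max level = 1

Answer: 1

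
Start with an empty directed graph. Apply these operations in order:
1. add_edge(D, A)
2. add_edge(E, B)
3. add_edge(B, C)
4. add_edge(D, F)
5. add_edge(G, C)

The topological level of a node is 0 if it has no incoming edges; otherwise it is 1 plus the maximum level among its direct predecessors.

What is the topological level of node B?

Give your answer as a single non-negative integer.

Answer: 1

Derivation:
Op 1: add_edge(D, A). Edges now: 1
Op 2: add_edge(E, B). Edges now: 2
Op 3: add_edge(B, C). Edges now: 3
Op 4: add_edge(D, F). Edges now: 4
Op 5: add_edge(G, C). Edges now: 5
Compute levels (Kahn BFS):
  sources (in-degree 0): D, E, G
  process D: level=0
    D->A: in-degree(A)=0, level(A)=1, enqueue
    D->F: in-degree(F)=0, level(F)=1, enqueue
  process E: level=0
    E->B: in-degree(B)=0, level(B)=1, enqueue
  process G: level=0
    G->C: in-degree(C)=1, level(C)>=1
  process A: level=1
  process F: level=1
  process B: level=1
    B->C: in-degree(C)=0, level(C)=2, enqueue
  process C: level=2
All levels: A:1, B:1, C:2, D:0, E:0, F:1, G:0
level(B) = 1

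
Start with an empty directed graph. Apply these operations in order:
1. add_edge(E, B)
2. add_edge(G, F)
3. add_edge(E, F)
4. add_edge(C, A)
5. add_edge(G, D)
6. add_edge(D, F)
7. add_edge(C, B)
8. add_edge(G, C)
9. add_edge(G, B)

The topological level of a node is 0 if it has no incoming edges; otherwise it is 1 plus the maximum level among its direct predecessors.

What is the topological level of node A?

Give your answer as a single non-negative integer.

Op 1: add_edge(E, B). Edges now: 1
Op 2: add_edge(G, F). Edges now: 2
Op 3: add_edge(E, F). Edges now: 3
Op 4: add_edge(C, A). Edges now: 4
Op 5: add_edge(G, D). Edges now: 5
Op 6: add_edge(D, F). Edges now: 6
Op 7: add_edge(C, B). Edges now: 7
Op 8: add_edge(G, C). Edges now: 8
Op 9: add_edge(G, B). Edges now: 9
Compute levels (Kahn BFS):
  sources (in-degree 0): E, G
  process E: level=0
    E->B: in-degree(B)=2, level(B)>=1
    E->F: in-degree(F)=2, level(F)>=1
  process G: level=0
    G->B: in-degree(B)=1, level(B)>=1
    G->C: in-degree(C)=0, level(C)=1, enqueue
    G->D: in-degree(D)=0, level(D)=1, enqueue
    G->F: in-degree(F)=1, level(F)>=1
  process C: level=1
    C->A: in-degree(A)=0, level(A)=2, enqueue
    C->B: in-degree(B)=0, level(B)=2, enqueue
  process D: level=1
    D->F: in-degree(F)=0, level(F)=2, enqueue
  process A: level=2
  process B: level=2
  process F: level=2
All levels: A:2, B:2, C:1, D:1, E:0, F:2, G:0
level(A) = 2

Answer: 2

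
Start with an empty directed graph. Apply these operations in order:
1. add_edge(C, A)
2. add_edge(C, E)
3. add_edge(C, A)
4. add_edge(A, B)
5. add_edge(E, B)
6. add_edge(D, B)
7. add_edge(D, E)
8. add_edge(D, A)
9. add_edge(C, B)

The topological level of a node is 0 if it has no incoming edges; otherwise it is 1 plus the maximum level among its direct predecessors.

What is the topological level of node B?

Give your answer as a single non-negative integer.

Op 1: add_edge(C, A). Edges now: 1
Op 2: add_edge(C, E). Edges now: 2
Op 3: add_edge(C, A) (duplicate, no change). Edges now: 2
Op 4: add_edge(A, B). Edges now: 3
Op 5: add_edge(E, B). Edges now: 4
Op 6: add_edge(D, B). Edges now: 5
Op 7: add_edge(D, E). Edges now: 6
Op 8: add_edge(D, A). Edges now: 7
Op 9: add_edge(C, B). Edges now: 8
Compute levels (Kahn BFS):
  sources (in-degree 0): C, D
  process C: level=0
    C->A: in-degree(A)=1, level(A)>=1
    C->B: in-degree(B)=3, level(B)>=1
    C->E: in-degree(E)=1, level(E)>=1
  process D: level=0
    D->A: in-degree(A)=0, level(A)=1, enqueue
    D->B: in-degree(B)=2, level(B)>=1
    D->E: in-degree(E)=0, level(E)=1, enqueue
  process A: level=1
    A->B: in-degree(B)=1, level(B)>=2
  process E: level=1
    E->B: in-degree(B)=0, level(B)=2, enqueue
  process B: level=2
All levels: A:1, B:2, C:0, D:0, E:1
level(B) = 2

Answer: 2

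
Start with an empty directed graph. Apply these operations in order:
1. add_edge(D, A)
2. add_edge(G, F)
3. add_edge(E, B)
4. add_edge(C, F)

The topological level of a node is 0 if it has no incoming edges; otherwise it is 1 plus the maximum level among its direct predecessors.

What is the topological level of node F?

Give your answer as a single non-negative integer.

Answer: 1

Derivation:
Op 1: add_edge(D, A). Edges now: 1
Op 2: add_edge(G, F). Edges now: 2
Op 3: add_edge(E, B). Edges now: 3
Op 4: add_edge(C, F). Edges now: 4
Compute levels (Kahn BFS):
  sources (in-degree 0): C, D, E, G
  process C: level=0
    C->F: in-degree(F)=1, level(F)>=1
  process D: level=0
    D->A: in-degree(A)=0, level(A)=1, enqueue
  process E: level=0
    E->B: in-degree(B)=0, level(B)=1, enqueue
  process G: level=0
    G->F: in-degree(F)=0, level(F)=1, enqueue
  process A: level=1
  process B: level=1
  process F: level=1
All levels: A:1, B:1, C:0, D:0, E:0, F:1, G:0
level(F) = 1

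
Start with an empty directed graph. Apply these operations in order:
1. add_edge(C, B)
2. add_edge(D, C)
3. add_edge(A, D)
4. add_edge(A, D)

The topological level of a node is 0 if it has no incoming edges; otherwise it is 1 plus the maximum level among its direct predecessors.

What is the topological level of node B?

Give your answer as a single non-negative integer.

Op 1: add_edge(C, B). Edges now: 1
Op 2: add_edge(D, C). Edges now: 2
Op 3: add_edge(A, D). Edges now: 3
Op 4: add_edge(A, D) (duplicate, no change). Edges now: 3
Compute levels (Kahn BFS):
  sources (in-degree 0): A
  process A: level=0
    A->D: in-degree(D)=0, level(D)=1, enqueue
  process D: level=1
    D->C: in-degree(C)=0, level(C)=2, enqueue
  process C: level=2
    C->B: in-degree(B)=0, level(B)=3, enqueue
  process B: level=3
All levels: A:0, B:3, C:2, D:1
level(B) = 3

Answer: 3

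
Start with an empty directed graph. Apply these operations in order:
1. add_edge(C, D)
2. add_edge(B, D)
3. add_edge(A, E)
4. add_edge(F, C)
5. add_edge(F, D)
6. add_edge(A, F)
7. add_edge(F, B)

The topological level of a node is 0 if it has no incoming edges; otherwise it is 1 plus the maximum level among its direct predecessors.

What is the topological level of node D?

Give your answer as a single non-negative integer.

Op 1: add_edge(C, D). Edges now: 1
Op 2: add_edge(B, D). Edges now: 2
Op 3: add_edge(A, E). Edges now: 3
Op 4: add_edge(F, C). Edges now: 4
Op 5: add_edge(F, D). Edges now: 5
Op 6: add_edge(A, F). Edges now: 6
Op 7: add_edge(F, B). Edges now: 7
Compute levels (Kahn BFS):
  sources (in-degree 0): A
  process A: level=0
    A->E: in-degree(E)=0, level(E)=1, enqueue
    A->F: in-degree(F)=0, level(F)=1, enqueue
  process E: level=1
  process F: level=1
    F->B: in-degree(B)=0, level(B)=2, enqueue
    F->C: in-degree(C)=0, level(C)=2, enqueue
    F->D: in-degree(D)=2, level(D)>=2
  process B: level=2
    B->D: in-degree(D)=1, level(D)>=3
  process C: level=2
    C->D: in-degree(D)=0, level(D)=3, enqueue
  process D: level=3
All levels: A:0, B:2, C:2, D:3, E:1, F:1
level(D) = 3

Answer: 3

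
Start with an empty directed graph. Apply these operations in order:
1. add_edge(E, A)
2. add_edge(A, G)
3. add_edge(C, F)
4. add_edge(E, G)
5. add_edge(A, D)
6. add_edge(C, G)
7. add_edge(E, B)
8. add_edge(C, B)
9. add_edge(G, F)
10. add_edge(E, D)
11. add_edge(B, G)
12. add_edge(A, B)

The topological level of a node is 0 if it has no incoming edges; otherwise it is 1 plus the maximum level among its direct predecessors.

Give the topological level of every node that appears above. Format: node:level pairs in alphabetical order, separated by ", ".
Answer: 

Op 1: add_edge(E, A). Edges now: 1
Op 2: add_edge(A, G). Edges now: 2
Op 3: add_edge(C, F). Edges now: 3
Op 4: add_edge(E, G). Edges now: 4
Op 5: add_edge(A, D). Edges now: 5
Op 6: add_edge(C, G). Edges now: 6
Op 7: add_edge(E, B). Edges now: 7
Op 8: add_edge(C, B). Edges now: 8
Op 9: add_edge(G, F). Edges now: 9
Op 10: add_edge(E, D). Edges now: 10
Op 11: add_edge(B, G). Edges now: 11
Op 12: add_edge(A, B). Edges now: 12
Compute levels (Kahn BFS):
  sources (in-degree 0): C, E
  process C: level=0
    C->B: in-degree(B)=2, level(B)>=1
    C->F: in-degree(F)=1, level(F)>=1
    C->G: in-degree(G)=3, level(G)>=1
  process E: level=0
    E->A: in-degree(A)=0, level(A)=1, enqueue
    E->B: in-degree(B)=1, level(B)>=1
    E->D: in-degree(D)=1, level(D)>=1
    E->G: in-degree(G)=2, level(G)>=1
  process A: level=1
    A->B: in-degree(B)=0, level(B)=2, enqueue
    A->D: in-degree(D)=0, level(D)=2, enqueue
    A->G: in-degree(G)=1, level(G)>=2
  process B: level=2
    B->G: in-degree(G)=0, level(G)=3, enqueue
  process D: level=2
  process G: level=3
    G->F: in-degree(F)=0, level(F)=4, enqueue
  process F: level=4
All levels: A:1, B:2, C:0, D:2, E:0, F:4, G:3

Answer: A:1, B:2, C:0, D:2, E:0, F:4, G:3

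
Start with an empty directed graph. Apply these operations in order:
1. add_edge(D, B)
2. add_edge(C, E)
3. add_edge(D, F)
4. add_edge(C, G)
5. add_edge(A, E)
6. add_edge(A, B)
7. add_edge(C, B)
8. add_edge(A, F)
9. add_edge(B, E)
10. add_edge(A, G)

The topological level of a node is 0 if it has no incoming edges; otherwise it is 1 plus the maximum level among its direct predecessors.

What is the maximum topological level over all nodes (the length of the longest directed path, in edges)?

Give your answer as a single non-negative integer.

Op 1: add_edge(D, B). Edges now: 1
Op 2: add_edge(C, E). Edges now: 2
Op 3: add_edge(D, F). Edges now: 3
Op 4: add_edge(C, G). Edges now: 4
Op 5: add_edge(A, E). Edges now: 5
Op 6: add_edge(A, B). Edges now: 6
Op 7: add_edge(C, B). Edges now: 7
Op 8: add_edge(A, F). Edges now: 8
Op 9: add_edge(B, E). Edges now: 9
Op 10: add_edge(A, G). Edges now: 10
Compute levels (Kahn BFS):
  sources (in-degree 0): A, C, D
  process A: level=0
    A->B: in-degree(B)=2, level(B)>=1
    A->E: in-degree(E)=2, level(E)>=1
    A->F: in-degree(F)=1, level(F)>=1
    A->G: in-degree(G)=1, level(G)>=1
  process C: level=0
    C->B: in-degree(B)=1, level(B)>=1
    C->E: in-degree(E)=1, level(E)>=1
    C->G: in-degree(G)=0, level(G)=1, enqueue
  process D: level=0
    D->B: in-degree(B)=0, level(B)=1, enqueue
    D->F: in-degree(F)=0, level(F)=1, enqueue
  process G: level=1
  process B: level=1
    B->E: in-degree(E)=0, level(E)=2, enqueue
  process F: level=1
  process E: level=2
All levels: A:0, B:1, C:0, D:0, E:2, F:1, G:1
max level = 2

Answer: 2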